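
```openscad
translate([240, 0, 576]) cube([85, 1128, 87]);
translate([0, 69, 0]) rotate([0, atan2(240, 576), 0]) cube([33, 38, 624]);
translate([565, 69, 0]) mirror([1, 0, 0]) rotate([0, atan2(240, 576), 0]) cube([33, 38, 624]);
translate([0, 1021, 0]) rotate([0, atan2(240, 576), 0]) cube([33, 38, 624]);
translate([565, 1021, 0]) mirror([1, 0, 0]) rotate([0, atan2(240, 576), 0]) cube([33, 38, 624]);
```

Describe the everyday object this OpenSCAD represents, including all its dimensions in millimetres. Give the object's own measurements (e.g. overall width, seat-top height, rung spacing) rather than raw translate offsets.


A sawhorse. A 85×1128×87 mm beam (x, y, z) sits on two A-frame leg pairs. Each pair is two raked legs of 33×38 mm section (38 mm along y) splaying symmetrically in x. Each leg rises 576 mm vertically over 240 mm of horizontal reach and is 624 mm long along its own axis. Every leg's outer bottom edge rests on the floor and its outer top edge meets a bottom edge of the beam — the left legs (tilting toward +x) meet the beam's −x bottom edge, the right legs (their mirror images, tilting toward −x) meet its +x bottom edge — so the leg tops tuck under the beam, the beam's underside is 576 mm above the floor, and the feet are 565 mm apart outside-to-outside with the beam centred between them. The two leg pairs are set in 69 mm from either end of the beam.


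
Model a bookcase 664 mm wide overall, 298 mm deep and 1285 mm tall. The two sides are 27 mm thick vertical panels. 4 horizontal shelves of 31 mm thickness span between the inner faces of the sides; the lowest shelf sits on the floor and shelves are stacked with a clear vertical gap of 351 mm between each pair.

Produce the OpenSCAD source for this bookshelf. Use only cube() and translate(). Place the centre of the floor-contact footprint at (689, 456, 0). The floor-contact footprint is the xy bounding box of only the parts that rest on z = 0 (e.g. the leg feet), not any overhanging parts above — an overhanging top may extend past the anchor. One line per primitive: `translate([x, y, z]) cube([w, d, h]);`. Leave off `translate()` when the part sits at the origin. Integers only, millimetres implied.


translate([357, 307, 0]) cube([27, 298, 1285]);
translate([994, 307, 0]) cube([27, 298, 1285]);
translate([384, 307, 0]) cube([610, 298, 31]);
translate([384, 307, 382]) cube([610, 298, 31]);
translate([384, 307, 764]) cube([610, 298, 31]);
translate([384, 307, 1146]) cube([610, 298, 31]);


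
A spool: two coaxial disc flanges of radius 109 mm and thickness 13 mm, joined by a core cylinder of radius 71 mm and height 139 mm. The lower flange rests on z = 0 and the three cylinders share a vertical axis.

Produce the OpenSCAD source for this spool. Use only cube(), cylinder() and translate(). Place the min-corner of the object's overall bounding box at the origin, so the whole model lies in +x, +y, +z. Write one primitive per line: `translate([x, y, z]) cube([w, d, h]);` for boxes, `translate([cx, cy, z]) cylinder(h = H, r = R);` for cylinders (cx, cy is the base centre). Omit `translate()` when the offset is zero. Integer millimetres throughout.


translate([109, 109, 0]) cylinder(h = 13, r = 109);
translate([109, 109, 13]) cylinder(h = 139, r = 71);
translate([109, 109, 152]) cylinder(h = 13, r = 109);


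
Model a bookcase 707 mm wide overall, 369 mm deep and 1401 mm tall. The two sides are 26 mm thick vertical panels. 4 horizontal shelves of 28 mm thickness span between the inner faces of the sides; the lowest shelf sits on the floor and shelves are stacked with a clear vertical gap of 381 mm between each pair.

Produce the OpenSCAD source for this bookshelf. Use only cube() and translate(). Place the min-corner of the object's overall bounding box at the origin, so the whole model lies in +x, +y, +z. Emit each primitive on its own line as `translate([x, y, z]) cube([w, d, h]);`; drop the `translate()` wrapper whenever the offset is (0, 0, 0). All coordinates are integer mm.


cube([26, 369, 1401]);
translate([681, 0, 0]) cube([26, 369, 1401]);
translate([26, 0, 0]) cube([655, 369, 28]);
translate([26, 0, 409]) cube([655, 369, 28]);
translate([26, 0, 818]) cube([655, 369, 28]);
translate([26, 0, 1227]) cube([655, 369, 28]);


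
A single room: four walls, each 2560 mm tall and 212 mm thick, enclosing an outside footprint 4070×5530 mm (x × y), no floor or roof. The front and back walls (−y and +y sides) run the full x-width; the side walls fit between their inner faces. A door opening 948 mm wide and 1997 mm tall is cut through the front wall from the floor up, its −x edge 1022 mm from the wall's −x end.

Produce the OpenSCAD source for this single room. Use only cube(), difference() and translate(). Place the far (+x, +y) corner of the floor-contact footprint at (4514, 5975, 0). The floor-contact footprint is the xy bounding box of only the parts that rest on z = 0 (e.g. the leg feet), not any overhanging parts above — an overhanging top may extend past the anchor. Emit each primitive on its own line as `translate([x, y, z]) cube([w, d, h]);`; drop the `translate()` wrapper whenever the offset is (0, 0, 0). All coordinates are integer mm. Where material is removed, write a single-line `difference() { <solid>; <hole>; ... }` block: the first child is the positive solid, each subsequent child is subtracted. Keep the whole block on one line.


difference() { translate([444, 445, 0]) cube([4070, 212, 2560]); translate([1466, 445, 0]) cube([948, 212, 1997]); }
translate([444, 5763, 0]) cube([4070, 212, 2560]);
translate([444, 657, 0]) cube([212, 5106, 2560]);
translate([4302, 657, 0]) cube([212, 5106, 2560]);


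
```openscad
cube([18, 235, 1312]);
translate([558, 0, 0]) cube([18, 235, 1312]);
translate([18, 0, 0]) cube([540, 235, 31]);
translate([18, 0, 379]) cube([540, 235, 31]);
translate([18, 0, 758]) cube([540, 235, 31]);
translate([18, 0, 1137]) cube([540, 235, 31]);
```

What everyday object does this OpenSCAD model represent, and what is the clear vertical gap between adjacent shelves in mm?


A bookshelf. The clear shelf gap is 348 mm.

Two tall side panels with 4 horizontal boards between them — a bookshelf. The first two shelf undersides are at z = 0 and z = 379; with shelf thickness 31, the clear gap is 379 − 0 − 31 = 348 mm.


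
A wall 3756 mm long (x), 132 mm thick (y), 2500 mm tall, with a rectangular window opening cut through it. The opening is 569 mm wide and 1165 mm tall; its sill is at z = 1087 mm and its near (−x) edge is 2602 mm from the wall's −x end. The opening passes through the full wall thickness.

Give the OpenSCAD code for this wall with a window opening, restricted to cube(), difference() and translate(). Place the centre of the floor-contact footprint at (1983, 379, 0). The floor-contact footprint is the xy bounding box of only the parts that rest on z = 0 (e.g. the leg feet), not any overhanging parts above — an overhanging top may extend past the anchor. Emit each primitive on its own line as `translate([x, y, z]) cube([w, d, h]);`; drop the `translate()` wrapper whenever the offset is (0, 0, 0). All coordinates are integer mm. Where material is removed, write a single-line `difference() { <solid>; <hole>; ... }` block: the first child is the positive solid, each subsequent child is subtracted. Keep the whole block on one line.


difference() { translate([105, 313, 0]) cube([3756, 132, 2500]); translate([2707, 313, 1087]) cube([569, 132, 1165]); }


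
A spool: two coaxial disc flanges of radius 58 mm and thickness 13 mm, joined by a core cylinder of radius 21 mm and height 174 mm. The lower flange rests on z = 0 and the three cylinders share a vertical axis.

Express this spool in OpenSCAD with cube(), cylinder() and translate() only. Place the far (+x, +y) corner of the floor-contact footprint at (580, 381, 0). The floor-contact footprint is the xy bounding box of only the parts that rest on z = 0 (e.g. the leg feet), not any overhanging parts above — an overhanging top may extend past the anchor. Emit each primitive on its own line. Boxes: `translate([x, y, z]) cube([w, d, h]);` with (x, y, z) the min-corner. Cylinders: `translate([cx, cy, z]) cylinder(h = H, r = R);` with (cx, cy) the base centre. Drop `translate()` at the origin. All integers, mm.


translate([522, 323, 0]) cylinder(h = 13, r = 58);
translate([522, 323, 13]) cylinder(h = 174, r = 21);
translate([522, 323, 187]) cylinder(h = 13, r = 58);


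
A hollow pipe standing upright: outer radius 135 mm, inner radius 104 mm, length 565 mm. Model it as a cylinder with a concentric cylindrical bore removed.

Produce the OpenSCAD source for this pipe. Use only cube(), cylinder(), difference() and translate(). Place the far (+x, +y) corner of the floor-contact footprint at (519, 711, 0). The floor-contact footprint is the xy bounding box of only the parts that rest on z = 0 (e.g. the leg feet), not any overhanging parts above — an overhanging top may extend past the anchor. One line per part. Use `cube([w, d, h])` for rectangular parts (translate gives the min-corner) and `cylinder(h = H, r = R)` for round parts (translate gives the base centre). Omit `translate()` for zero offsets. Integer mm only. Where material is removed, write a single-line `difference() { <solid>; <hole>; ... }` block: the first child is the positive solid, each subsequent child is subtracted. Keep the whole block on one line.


difference() { translate([384, 576, 0]) cylinder(h = 565, r = 135); translate([384, 576, 0]) cylinder(h = 565, r = 104); }


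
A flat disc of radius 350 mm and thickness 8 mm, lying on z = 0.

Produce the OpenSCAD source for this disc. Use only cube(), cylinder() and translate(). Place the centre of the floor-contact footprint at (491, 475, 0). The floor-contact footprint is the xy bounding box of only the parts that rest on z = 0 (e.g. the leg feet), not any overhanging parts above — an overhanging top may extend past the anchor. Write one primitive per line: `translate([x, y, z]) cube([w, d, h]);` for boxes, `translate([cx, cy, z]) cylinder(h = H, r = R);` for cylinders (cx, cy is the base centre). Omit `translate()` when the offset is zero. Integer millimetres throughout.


translate([491, 475, 0]) cylinder(h = 8, r = 350);


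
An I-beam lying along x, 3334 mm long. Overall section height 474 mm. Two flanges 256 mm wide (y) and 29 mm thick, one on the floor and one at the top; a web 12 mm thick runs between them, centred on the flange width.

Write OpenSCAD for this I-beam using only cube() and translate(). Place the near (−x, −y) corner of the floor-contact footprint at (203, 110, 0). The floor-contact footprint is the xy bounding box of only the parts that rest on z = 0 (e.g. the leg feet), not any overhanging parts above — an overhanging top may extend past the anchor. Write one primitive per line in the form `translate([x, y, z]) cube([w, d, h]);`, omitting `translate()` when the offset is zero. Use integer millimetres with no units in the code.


translate([203, 110, 0]) cube([3334, 256, 29]);
translate([203, 232, 29]) cube([3334, 12, 416]);
translate([203, 110, 445]) cube([3334, 256, 29]);


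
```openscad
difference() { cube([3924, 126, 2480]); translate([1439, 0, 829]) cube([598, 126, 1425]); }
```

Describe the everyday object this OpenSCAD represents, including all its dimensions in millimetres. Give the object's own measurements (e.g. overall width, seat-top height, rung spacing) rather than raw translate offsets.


A wall 3924 mm long (x), 126 mm thick (y), 2480 mm tall, with a rectangular window opening cut through it. The opening is 598 mm wide and 1425 mm tall; its sill is at z = 829 mm and its near (−x) edge is 1439 mm from the wall's −x end. The opening passes through the full wall thickness.


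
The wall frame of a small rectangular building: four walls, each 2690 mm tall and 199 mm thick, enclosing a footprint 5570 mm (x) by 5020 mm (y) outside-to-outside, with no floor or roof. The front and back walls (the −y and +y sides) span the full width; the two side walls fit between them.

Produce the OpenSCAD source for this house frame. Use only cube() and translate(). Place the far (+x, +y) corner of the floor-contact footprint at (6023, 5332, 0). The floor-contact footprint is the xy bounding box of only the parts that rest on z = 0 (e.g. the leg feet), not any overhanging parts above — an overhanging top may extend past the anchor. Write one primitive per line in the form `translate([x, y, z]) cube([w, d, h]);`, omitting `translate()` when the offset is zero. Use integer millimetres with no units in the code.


translate([453, 312, 0]) cube([5570, 199, 2690]);
translate([453, 5133, 0]) cube([5570, 199, 2690]);
translate([453, 511, 0]) cube([199, 4622, 2690]);
translate([5824, 511, 0]) cube([199, 4622, 2690]);


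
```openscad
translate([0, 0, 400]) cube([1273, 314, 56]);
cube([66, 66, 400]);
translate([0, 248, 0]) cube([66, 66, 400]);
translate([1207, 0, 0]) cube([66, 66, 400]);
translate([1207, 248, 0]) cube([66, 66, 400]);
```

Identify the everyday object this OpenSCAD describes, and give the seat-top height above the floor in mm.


A bench. The seat-top height is 456 mm.

A long slab on four corner posts — a bench. The slab sits at z = 400 with thickness 56, so the top is 400 + 56 = 456 mm.


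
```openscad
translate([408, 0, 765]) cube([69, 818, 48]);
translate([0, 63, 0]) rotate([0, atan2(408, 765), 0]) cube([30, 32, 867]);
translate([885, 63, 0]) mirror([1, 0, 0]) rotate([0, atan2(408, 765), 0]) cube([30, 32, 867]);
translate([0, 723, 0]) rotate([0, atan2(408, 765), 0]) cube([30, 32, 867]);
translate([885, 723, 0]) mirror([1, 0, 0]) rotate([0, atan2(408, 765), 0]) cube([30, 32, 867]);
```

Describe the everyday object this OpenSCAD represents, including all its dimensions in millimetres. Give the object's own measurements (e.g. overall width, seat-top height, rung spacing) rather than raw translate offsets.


A sawhorse. A 69×818×48 mm beam (x, y, z) sits on two A-frame leg pairs. Each pair is two raked legs of 30×32 mm section (32 mm along y) splaying symmetrically in x. Each leg rises 765 mm vertically over 408 mm of horizontal reach and is 867 mm long along its own axis. Every leg's outer bottom edge rests on the floor and its outer top edge meets a bottom edge of the beam — the left legs (tilting toward +x) meet the beam's −x bottom edge, the right legs (their mirror images, tilting toward −x) meet its +x bottom edge — so the leg tops tuck under the beam, the beam's underside is 765 mm above the floor, and the feet are 885 mm apart outside-to-outside with the beam centred between them. The two leg pairs are set in 63 mm from either end of the beam.


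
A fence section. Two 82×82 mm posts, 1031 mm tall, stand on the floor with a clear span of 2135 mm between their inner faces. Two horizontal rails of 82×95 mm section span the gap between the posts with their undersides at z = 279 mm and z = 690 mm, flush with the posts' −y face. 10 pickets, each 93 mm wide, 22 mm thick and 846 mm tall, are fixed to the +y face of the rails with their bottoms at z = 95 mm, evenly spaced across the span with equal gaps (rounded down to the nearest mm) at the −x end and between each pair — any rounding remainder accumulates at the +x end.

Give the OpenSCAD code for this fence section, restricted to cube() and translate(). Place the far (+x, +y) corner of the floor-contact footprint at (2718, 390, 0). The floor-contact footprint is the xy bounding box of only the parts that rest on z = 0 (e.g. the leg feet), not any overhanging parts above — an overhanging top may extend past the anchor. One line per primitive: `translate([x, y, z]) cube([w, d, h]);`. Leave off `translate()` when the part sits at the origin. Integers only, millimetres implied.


translate([419, 308, 0]) cube([82, 82, 1031]);
translate([2636, 308, 0]) cube([82, 82, 1031]);
translate([501, 308, 279]) cube([2135, 82, 95]);
translate([501, 308, 690]) cube([2135, 82, 95]);
translate([610, 390, 95]) cube([93, 22, 846]);
translate([812, 390, 95]) cube([93, 22, 846]);
translate([1014, 390, 95]) cube([93, 22, 846]);
translate([1216, 390, 95]) cube([93, 22, 846]);
translate([1418, 390, 95]) cube([93, 22, 846]);
translate([1620, 390, 95]) cube([93, 22, 846]);
translate([1822, 390, 95]) cube([93, 22, 846]);
translate([2024, 390, 95]) cube([93, 22, 846]);
translate([2226, 390, 95]) cube([93, 22, 846]);
translate([2428, 390, 95]) cube([93, 22, 846]);


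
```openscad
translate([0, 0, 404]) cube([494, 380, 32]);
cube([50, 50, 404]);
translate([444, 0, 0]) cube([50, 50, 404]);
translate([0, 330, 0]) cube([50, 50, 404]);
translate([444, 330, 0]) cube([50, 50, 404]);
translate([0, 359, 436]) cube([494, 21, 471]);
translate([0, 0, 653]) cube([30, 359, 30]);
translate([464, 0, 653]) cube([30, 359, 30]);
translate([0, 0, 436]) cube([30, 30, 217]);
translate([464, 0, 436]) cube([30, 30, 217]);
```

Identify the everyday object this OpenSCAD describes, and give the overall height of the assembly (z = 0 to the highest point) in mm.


A chair. The overall height is 907 mm.

A slab on four corner posts with a tall panel at the back — a chair. The seat slab sits at z = 404 with thickness 32, and the 471 mm backrest starts at the seat top, so the overall height is 404 + 32 + 471 = 907 mm.


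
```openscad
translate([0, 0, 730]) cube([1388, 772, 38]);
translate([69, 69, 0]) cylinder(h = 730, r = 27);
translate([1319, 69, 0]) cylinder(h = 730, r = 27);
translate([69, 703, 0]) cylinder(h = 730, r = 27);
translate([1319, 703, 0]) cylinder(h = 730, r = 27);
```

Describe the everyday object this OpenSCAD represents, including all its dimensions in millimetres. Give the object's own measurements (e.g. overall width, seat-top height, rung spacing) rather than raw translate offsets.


A table: top 1388 mm (x) × 772 mm (y), 38 mm thick, upper face at z = 768 mm, on four round legs of 54 mm diameter, each leg's bounding box inset 42 mm from the nearest pair of top edges from z = 0 to the bottom of the top.


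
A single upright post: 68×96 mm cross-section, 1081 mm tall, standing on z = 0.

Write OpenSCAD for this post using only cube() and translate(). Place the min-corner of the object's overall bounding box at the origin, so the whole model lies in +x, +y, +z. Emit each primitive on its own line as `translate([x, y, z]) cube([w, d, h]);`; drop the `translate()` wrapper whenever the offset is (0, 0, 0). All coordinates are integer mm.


cube([68, 96, 1081]);


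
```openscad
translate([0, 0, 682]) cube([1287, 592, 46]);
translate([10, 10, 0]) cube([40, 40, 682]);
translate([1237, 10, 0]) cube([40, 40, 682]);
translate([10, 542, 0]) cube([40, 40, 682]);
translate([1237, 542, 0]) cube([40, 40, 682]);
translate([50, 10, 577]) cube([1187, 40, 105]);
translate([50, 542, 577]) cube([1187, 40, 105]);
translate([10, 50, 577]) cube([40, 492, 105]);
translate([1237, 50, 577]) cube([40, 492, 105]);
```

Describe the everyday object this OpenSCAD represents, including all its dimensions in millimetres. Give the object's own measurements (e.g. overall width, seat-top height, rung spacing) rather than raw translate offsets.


A table: top 1287 mm (x) × 592 mm (y), 46 mm thick, upper face at z = 728 mm, on four 40×40 mm square legs, each inset 10 mm from the nearest pair of top edges from z = 0 to the bottom of the top. Four apron rails, 40 mm thick and 105 mm tall, run between adjacent legs with their top edges flush with the underside of the top and their outer faces flush with the legs' outer faces.


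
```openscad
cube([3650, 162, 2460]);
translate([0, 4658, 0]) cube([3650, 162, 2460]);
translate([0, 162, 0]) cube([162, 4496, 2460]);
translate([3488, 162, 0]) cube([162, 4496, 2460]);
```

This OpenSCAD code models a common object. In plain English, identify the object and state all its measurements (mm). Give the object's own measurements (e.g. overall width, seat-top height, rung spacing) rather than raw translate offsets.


The wall frame of a small rectangular building: four walls, each 2460 mm tall and 162 mm thick, enclosing a footprint 3650 mm (x) by 4820 mm (y) outside-to-outside, with no floor or roof. The front and back walls (the −y and +y sides) span the full width; the two side walls fit between them.


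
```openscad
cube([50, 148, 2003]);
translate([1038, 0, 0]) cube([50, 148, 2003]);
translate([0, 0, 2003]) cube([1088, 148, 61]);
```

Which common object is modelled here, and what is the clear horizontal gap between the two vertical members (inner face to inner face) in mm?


A door frame. The clear opening width is 988 mm.

Two 2003 mm tall posts with a header on top — a door frame. The left jamb is 50 mm wide at x = 0; the right jamb starts at x = 1038. The clear opening is 1038 − 50 = 988 mm.


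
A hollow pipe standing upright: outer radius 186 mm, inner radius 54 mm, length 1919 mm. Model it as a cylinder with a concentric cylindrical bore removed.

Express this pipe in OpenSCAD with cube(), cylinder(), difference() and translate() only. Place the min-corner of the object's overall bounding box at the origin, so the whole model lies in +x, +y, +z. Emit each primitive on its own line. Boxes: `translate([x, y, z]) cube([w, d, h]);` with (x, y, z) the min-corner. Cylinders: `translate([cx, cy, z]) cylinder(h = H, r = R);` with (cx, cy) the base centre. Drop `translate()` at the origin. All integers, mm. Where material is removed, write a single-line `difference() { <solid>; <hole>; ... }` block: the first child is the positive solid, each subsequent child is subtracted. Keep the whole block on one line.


difference() { translate([186, 186, 0]) cylinder(h = 1919, r = 186); translate([186, 186, 0]) cylinder(h = 1919, r = 54); }


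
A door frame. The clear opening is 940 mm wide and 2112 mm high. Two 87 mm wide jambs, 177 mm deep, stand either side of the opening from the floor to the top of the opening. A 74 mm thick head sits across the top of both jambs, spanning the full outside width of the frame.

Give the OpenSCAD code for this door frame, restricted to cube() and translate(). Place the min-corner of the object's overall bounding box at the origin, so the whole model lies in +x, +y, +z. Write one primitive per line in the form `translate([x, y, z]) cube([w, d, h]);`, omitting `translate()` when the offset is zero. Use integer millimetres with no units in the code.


cube([87, 177, 2112]);
translate([1027, 0, 0]) cube([87, 177, 2112]);
translate([0, 0, 2112]) cube([1114, 177, 74]);


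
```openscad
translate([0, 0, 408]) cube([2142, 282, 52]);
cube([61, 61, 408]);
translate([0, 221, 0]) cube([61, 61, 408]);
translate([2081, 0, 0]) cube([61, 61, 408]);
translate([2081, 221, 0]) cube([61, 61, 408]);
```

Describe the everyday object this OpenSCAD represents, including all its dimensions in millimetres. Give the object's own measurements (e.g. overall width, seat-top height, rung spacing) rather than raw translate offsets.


A bench: a 2142×282 mm seat slab, 52 mm thick, top at z = 460 mm, on four 61×61 mm square legs flush with the seat corners and standing on z = 0.


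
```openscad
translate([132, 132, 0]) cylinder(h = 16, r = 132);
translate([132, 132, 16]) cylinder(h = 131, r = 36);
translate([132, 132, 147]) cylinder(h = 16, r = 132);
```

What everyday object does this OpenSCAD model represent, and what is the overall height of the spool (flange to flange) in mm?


A spool. The overall height is 163 mm.

Three coaxial cylinders, large–small–large — a spool. Two 16 mm flanges and a 131 mm core give 16 + 131 + 16 = 163 mm.


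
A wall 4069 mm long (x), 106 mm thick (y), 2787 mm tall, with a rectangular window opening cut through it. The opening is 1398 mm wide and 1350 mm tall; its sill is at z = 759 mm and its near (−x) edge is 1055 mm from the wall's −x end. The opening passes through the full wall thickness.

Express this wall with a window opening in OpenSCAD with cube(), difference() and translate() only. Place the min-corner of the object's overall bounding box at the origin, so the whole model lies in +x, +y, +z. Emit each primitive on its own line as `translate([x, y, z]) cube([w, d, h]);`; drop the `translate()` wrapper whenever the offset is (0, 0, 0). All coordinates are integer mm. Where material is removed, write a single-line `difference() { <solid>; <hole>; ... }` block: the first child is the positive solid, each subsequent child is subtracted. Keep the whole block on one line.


difference() { cube([4069, 106, 2787]); translate([1055, 0, 759]) cube([1398, 106, 1350]); }


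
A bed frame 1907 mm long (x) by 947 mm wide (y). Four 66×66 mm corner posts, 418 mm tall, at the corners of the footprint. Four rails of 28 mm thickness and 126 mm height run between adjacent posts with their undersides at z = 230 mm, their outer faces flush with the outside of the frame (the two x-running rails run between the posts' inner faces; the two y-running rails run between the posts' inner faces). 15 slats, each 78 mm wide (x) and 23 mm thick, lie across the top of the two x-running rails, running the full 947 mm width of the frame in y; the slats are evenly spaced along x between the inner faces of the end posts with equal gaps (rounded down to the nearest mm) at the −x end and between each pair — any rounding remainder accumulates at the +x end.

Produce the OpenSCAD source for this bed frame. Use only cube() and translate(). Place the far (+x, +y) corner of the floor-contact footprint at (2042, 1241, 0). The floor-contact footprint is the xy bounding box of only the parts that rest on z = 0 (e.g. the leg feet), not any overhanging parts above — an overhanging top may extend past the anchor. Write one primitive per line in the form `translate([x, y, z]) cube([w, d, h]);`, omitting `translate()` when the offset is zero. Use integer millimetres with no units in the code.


translate([135, 294, 0]) cube([66, 66, 418]);
translate([135, 1175, 0]) cube([66, 66, 418]);
translate([1976, 294, 0]) cube([66, 66, 418]);
translate([1976, 1175, 0]) cube([66, 66, 418]);
translate([201, 294, 230]) cube([1775, 28, 126]);
translate([201, 1213, 230]) cube([1775, 28, 126]);
translate([135, 360, 230]) cube([28, 815, 126]);
translate([2014, 360, 230]) cube([28, 815, 126]);
translate([238, 294, 356]) cube([78, 947, 23]);
translate([353, 294, 356]) cube([78, 947, 23]);
translate([468, 294, 356]) cube([78, 947, 23]);
translate([583, 294, 356]) cube([78, 947, 23]);
translate([698, 294, 356]) cube([78, 947, 23]);
translate([813, 294, 356]) cube([78, 947, 23]);
translate([928, 294, 356]) cube([78, 947, 23]);
translate([1043, 294, 356]) cube([78, 947, 23]);
translate([1158, 294, 356]) cube([78, 947, 23]);
translate([1273, 294, 356]) cube([78, 947, 23]);
translate([1388, 294, 356]) cube([78, 947, 23]);
translate([1503, 294, 356]) cube([78, 947, 23]);
translate([1618, 294, 356]) cube([78, 947, 23]);
translate([1733, 294, 356]) cube([78, 947, 23]);
translate([1848, 294, 356]) cube([78, 947, 23]);


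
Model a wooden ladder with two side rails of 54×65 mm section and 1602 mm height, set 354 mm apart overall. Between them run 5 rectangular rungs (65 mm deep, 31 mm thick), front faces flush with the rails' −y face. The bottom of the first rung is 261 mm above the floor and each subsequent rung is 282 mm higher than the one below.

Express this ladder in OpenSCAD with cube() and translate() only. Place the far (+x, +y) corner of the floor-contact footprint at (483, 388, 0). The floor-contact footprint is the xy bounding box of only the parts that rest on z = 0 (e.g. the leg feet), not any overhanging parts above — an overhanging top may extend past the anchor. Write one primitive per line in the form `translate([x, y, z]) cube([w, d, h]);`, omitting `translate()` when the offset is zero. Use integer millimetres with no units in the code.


// rung span = 354 - 2*54 = 246
// rung[k] z = 261 + k*282
translate([129, 323, 0]) cube([54, 65, 1602]);
translate([429, 323, 0]) cube([54, 65, 1602]);
translate([183, 323, 261]) cube([246, 65, 31]);
translate([183, 323, 543]) cube([246, 65, 31]);
translate([183, 323, 825]) cube([246, 65, 31]);
translate([183, 323, 1107]) cube([246, 65, 31]);
translate([183, 323, 1389]) cube([246, 65, 31]);


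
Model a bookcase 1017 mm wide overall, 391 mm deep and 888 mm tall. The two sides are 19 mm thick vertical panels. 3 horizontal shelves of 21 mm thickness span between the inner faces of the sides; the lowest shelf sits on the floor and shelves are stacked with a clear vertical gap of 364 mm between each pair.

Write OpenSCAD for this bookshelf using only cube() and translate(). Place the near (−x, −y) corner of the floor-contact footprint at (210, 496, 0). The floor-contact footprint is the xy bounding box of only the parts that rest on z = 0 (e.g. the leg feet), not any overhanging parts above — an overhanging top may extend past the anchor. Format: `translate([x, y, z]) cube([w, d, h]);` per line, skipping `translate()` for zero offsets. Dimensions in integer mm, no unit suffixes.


translate([210, 496, 0]) cube([19, 391, 888]);
translate([1208, 496, 0]) cube([19, 391, 888]);
translate([229, 496, 0]) cube([979, 391, 21]);
translate([229, 496, 385]) cube([979, 391, 21]);
translate([229, 496, 770]) cube([979, 391, 21]);


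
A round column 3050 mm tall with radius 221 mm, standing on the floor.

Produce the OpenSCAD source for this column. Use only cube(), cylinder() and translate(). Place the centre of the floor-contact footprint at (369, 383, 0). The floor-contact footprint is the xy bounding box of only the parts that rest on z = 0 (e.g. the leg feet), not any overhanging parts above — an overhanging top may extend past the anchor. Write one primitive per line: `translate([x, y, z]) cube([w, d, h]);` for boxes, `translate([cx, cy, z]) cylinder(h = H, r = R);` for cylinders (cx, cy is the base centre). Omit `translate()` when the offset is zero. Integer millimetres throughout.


translate([369, 383, 0]) cylinder(h = 3050, r = 221);


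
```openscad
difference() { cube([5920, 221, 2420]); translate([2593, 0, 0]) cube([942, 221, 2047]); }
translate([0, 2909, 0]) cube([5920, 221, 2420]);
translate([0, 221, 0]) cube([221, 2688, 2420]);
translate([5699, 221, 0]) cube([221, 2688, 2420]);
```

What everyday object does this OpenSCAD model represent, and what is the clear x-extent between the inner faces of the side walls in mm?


A single room. The interior width is 5478 mm.

Four walls enclosing a rectangle with a door in the front wall — a room. Outside width 5920 minus two 221 mm walls gives 5478 mm.


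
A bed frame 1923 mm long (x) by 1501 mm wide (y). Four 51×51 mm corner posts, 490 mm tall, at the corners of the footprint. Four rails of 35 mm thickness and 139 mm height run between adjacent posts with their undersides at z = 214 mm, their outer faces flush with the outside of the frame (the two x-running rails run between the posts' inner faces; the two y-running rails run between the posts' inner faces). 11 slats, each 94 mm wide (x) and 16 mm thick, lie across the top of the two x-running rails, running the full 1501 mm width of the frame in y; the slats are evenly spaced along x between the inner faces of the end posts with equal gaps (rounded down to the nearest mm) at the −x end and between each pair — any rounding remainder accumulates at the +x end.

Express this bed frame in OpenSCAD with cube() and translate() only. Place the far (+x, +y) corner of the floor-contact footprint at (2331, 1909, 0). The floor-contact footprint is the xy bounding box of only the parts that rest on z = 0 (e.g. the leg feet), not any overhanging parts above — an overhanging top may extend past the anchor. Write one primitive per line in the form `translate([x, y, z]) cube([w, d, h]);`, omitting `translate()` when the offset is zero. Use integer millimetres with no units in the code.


// slat z = rail_z + rail_h = 214 + 139 = 353
// slat gap = ⌊(1821 − 11·94) / 12⌋ = 65
translate([408, 408, 0]) cube([51, 51, 490]);
translate([408, 1858, 0]) cube([51, 51, 490]);
translate([2280, 408, 0]) cube([51, 51, 490]);
translate([2280, 1858, 0]) cube([51, 51, 490]);
translate([459, 408, 214]) cube([1821, 35, 139]);
translate([459, 1874, 214]) cube([1821, 35, 139]);
translate([408, 459, 214]) cube([35, 1399, 139]);
translate([2296, 459, 214]) cube([35, 1399, 139]);
translate([524, 408, 353]) cube([94, 1501, 16]);
translate([683, 408, 353]) cube([94, 1501, 16]);
translate([842, 408, 353]) cube([94, 1501, 16]);
translate([1001, 408, 353]) cube([94, 1501, 16]);
translate([1160, 408, 353]) cube([94, 1501, 16]);
translate([1319, 408, 353]) cube([94, 1501, 16]);
translate([1478, 408, 353]) cube([94, 1501, 16]);
translate([1637, 408, 353]) cube([94, 1501, 16]);
translate([1796, 408, 353]) cube([94, 1501, 16]);
translate([1955, 408, 353]) cube([94, 1501, 16]);
translate([2114, 408, 353]) cube([94, 1501, 16]);


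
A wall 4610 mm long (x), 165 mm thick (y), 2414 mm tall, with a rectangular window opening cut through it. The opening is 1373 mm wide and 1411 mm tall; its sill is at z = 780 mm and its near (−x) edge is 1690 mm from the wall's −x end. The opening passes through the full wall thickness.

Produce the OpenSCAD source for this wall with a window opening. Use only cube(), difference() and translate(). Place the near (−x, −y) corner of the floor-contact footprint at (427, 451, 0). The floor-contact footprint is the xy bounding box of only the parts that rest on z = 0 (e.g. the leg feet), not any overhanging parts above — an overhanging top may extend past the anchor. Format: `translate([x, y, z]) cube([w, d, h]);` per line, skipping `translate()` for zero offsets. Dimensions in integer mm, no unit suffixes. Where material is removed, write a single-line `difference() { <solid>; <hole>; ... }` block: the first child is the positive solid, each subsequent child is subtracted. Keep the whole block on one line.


difference() { translate([427, 451, 0]) cube([4610, 165, 2414]); translate([2117, 451, 780]) cube([1373, 165, 1411]); }


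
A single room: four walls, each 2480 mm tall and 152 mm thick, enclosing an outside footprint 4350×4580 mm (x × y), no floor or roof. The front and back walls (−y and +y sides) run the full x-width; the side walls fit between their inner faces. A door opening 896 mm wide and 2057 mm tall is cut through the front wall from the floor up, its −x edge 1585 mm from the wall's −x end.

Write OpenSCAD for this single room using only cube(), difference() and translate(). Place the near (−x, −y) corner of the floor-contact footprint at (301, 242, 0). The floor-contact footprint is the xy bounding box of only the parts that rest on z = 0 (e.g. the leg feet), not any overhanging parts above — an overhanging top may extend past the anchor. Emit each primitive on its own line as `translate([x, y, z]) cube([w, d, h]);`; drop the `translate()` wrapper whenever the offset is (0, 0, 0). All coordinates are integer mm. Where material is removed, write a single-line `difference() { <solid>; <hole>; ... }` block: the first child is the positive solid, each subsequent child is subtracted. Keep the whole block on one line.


difference() { translate([301, 242, 0]) cube([4350, 152, 2480]); translate([1886, 242, 0]) cube([896, 152, 2057]); }
translate([301, 4670, 0]) cube([4350, 152, 2480]);
translate([301, 394, 0]) cube([152, 4276, 2480]);
translate([4499, 394, 0]) cube([152, 4276, 2480]);


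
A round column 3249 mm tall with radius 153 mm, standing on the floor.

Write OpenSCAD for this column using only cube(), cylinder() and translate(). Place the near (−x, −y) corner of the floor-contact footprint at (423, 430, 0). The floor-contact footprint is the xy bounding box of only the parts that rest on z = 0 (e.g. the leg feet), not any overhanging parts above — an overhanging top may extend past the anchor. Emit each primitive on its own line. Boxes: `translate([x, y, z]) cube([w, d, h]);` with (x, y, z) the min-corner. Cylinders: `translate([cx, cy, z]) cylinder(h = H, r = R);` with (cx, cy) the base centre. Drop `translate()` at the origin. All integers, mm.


translate([576, 583, 0]) cylinder(h = 3249, r = 153);


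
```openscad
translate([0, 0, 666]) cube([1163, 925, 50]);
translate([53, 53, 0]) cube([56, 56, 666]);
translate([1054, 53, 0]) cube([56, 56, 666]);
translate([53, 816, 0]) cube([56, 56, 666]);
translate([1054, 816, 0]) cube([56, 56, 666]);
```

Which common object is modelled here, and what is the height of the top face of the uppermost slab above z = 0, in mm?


A table. The table height is 716 mm.

A 1163×925×50 slab sits at z = 666 on four 56 mm square posts — a table. The top surface is at 666 + 50 = 716 mm.


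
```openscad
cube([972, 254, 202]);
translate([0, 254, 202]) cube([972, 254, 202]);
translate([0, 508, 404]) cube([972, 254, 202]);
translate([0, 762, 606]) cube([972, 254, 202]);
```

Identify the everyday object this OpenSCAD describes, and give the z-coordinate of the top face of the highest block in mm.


A staircase. The total rise is 808 mm.

4 identical blocks, each offset up and back from the previous — a staircase. Each step is 202 mm tall and there are 4 of them, so the total rise is 4 × 202 = 808 mm.


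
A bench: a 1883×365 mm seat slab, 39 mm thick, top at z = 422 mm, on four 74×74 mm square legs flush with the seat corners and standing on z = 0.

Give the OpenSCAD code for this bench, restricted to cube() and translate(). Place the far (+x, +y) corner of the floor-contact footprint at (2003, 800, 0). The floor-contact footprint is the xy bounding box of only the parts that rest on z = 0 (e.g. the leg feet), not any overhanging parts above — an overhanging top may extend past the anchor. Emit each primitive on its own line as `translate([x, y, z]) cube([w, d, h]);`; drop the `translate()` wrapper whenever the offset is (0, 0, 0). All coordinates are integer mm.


translate([120, 435, 383]) cube([1883, 365, 39]);
translate([120, 435, 0]) cube([74, 74, 383]);
translate([120, 726, 0]) cube([74, 74, 383]);
translate([1929, 435, 0]) cube([74, 74, 383]);
translate([1929, 726, 0]) cube([74, 74, 383]);


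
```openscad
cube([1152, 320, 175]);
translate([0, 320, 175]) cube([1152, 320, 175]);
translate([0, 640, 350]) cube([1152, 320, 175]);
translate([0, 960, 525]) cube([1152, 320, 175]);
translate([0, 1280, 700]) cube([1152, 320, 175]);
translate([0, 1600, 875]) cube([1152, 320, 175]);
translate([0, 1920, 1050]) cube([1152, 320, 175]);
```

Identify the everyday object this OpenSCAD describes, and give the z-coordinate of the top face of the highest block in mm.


A staircase. The total rise is 1225 mm.

7 identical blocks, each offset up and back from the previous — a staircase. Each step is 175 mm tall and there are 7 of them, so the total rise is 7 × 175 = 1225 mm.


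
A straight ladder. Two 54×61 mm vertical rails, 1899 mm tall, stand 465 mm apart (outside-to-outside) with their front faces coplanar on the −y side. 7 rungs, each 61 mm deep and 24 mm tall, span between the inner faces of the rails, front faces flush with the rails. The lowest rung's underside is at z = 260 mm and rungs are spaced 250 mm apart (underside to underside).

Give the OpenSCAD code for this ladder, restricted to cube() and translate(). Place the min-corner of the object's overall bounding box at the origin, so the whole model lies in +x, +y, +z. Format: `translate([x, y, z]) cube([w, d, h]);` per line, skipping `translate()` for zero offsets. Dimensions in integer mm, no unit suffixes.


// rung span = 465 - 2*54 = 357
// rung[k] z = 260 + k*250
cube([54, 61, 1899]);
translate([411, 0, 0]) cube([54, 61, 1899]);
translate([54, 0, 260]) cube([357, 61, 24]);
translate([54, 0, 510]) cube([357, 61, 24]);
translate([54, 0, 760]) cube([357, 61, 24]);
translate([54, 0, 1010]) cube([357, 61, 24]);
translate([54, 0, 1260]) cube([357, 61, 24]);
translate([54, 0, 1510]) cube([357, 61, 24]);
translate([54, 0, 1760]) cube([357, 61, 24]);


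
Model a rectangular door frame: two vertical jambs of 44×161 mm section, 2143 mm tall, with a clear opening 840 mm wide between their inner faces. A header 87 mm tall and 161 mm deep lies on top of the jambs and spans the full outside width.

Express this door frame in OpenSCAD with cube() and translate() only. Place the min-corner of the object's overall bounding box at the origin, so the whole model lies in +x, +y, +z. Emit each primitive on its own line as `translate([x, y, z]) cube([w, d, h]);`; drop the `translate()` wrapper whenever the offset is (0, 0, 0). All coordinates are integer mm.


cube([44, 161, 2143]);
translate([884, 0, 0]) cube([44, 161, 2143]);
translate([0, 0, 2143]) cube([928, 161, 87]);
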